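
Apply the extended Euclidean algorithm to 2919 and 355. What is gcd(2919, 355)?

1

Apply Euclid's algorithm to 2919 and 355:
2919 = 8×355 + 79
355 = 4×79 + 39
79 = 2×39 + 1
39 = 39×1 + 0
gcd(2919, 355) = 1.
Express as a combination:
1 = 79 − 2·39
1 = −2·355 + 9·79
1 = 9·2919 − 74·355
So 1 = (9)·2919 + (-74)·355.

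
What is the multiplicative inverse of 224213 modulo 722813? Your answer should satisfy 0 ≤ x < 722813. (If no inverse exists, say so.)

76655

Apply the Euclidean algorithm to 722813 and 224213:
722813 = 3·224213 + 50174
224213 = 4·50174 + 23517
50174 = 2·23517 + 3140
23517 = 7·3140 + 1537
3140 = 2·1537 + 66
1537 = 23·66 + 19
66 = 3·19 + 9
19 = 2·9 + 1
9 = 9·1 + 0
Since gcd(224213, 722813) = 1, back-substitute to write 1 as a combination:
1 = 19 − 2·9
1 = −2·66 + 7·19
1 = 7·1537 − 163·66
1 = −163·3140 + 333·1537
1 = 333·23517 − 2494·3140
1 = −2494·50174 + 5321·23517
1 = 5321·224213 − 23778·50174
1 = −23778·722813 + 76655·224213
So 224213·76655 ≡ 1 (mod 722813).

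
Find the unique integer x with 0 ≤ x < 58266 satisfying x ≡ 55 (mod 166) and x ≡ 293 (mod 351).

48029

Write x = 55 + 166·k. Then 166·k ≡ 293 − 55 ≡ 238 (mod 351).
Need 166⁻¹ mod 351. Extended Euclid on (351, 166):
351 = 2*166 + 19
166 = 8*19 + 14
19 = 1*14 + 5
14 = 2*5 + 4
5 = 1*4 + 1
4 = 4*1 + 0
Back-substitute:
1 = 5 − 4
1 = −14 + 3·5
1 = 3·19 − 4·14
1 = −4·166 + 35·19
1 = 35·351 − 74·166
166⁻¹ ≡ 277 (mod 351), so k ≡ 277·238 ≡ 289 (mod 351).
x = 55 + 166·289 = 48029.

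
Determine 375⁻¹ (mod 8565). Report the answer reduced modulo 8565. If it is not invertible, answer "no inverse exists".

Euclidean algorithm on 8565, 375:
8565 = 22*375 + 315
375 = 1*315 + 60
315 = 5*60 + 15
60 = 4*15 + 0
Since gcd = 15 > 1, 375 is not a unit mod 8565.

no inverse exists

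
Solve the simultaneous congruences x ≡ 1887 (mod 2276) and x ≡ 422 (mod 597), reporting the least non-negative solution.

359219

Write x = 1887 + 2276·k. Then 2276·k ≡ 422 − 1887 ≡ 326 (mod 597).
Need 2276⁻¹ mod 597. Extended Euclid on (597, 485):
597 = 1·485 + 112
485 = 4·112 + 37
112 = 3·37 + 1
37 = 37·1 + 0
Back-substitute:
1 = 112 − 3·37
1 = −3·485 + 13·112
1 = 13·597 − 16·485
2276⁻¹ ≡ 581 (mod 597), so k ≡ 581·326 ≡ 157 (mod 597).
x = 1887 + 2276·157 = 359219.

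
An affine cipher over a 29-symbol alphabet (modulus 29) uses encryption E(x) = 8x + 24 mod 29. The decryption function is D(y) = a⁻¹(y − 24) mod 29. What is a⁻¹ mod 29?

11

Run Euclid on (29, 8):
29 = 3·8 + 5
8 = 1·5 + 3
5 = 1·3 + 2
3 = 1·2 + 1
2 = 2·1 + 0
Since gcd(8, 29) = 1, back-substitute to write 1 as a combination:
1 = 3 − 2
1 = −5 + 2·3
1 = 2·8 − 3·5
1 = −3·29 + 11·8
So 8·11 ≡ 1 (mod 29).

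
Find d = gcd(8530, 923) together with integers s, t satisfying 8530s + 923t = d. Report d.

Euclidean algorithm:
8530 = 9*923 + 223
923 = 4*223 + 31
223 = 7*31 + 6
31 = 5*6 + 1
6 = 6*1 + 0
gcd(8530, 923) = 1.
Working backward:
1 = 31 − 5·6
1 = −5·223 + 36·31
1 = 36·923 − 149·223
1 = −149·8530 + 1377·923
So 1 = (-149)·8530 + (1377)·923.

1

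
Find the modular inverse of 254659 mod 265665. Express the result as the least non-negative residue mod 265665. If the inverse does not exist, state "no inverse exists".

237544

Extended Euclidean algorithm:
265665 = 1·254659 + 11006
254659 = 23·11006 + 1521
11006 = 7·1521 + 359
1521 = 4·359 + 85
359 = 4·85 + 19
85 = 4·19 + 9
19 = 2·9 + 1
9 = 9·1 + 0
Since gcd(254659, 265665) = 1, back-substitute to write 1 as a combination:
1 = 19 − 2·9
1 = −2·85 + 9·19
1 = 9·359 − 38·85
1 = −38·1521 + 161·359
1 = 161·11006 − 1165·1521
1 = −1165·254659 + 26956·11006
1 = 26956·265665 − 28121·254659
Hence 254659⁻¹ ≡ -28121 ≡ 237544 (mod 265665).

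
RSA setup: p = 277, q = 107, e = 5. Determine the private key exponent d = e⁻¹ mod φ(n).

φ(n) = (p−1)(q−1) = 276·106 = 29256.
Need d with 5·d ≡ 1 (mod 29256). Apply the extended Euclidean algorithm:
29256 = 5851·5 + 1
5 = 5·1 + 0
Back-substitute:
1 = 29256 − 5851·5
So 5·(-5851) ≡ 1 (mod 29256), hence d ≡ -5851 ≡ 23405 (mod 29256).

23405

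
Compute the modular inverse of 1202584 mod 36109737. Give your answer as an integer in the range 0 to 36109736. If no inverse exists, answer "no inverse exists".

gcd(36109737, 1202584) by repeated division:
36109737 = 30*1202584 + 32217
1202584 = 37*32217 + 10555
32217 = 3*10555 + 552
10555 = 19*552 + 67
552 = 8*67 + 16
67 = 4*16 + 3
16 = 5*3 + 1
3 = 3*1 + 0
gcd = 1, so the inverse exists. Back-substitute:
1 = 16 − 5·3
1 = −5·67 + 21·16
1 = 21·552 − 173·67
1 = −173·10555 + 3308·552
1 = 3308·32217 − 10097·10555
1 = −10097·1202584 + 376897·32217
1 = 376897·36109737 − 11317007·1202584
Thus 1202584·(-11317007) ≡ 1 (mod 36109737); reducing, -11317007 mod 36109737 = 24792730.

24792730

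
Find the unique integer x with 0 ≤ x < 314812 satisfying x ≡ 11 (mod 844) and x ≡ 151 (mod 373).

91163

Write x = 11 + 844·k. Then 844·k ≡ 151 − 11 ≡ 140 (mod 373).
Need 844⁻¹ mod 373. Extended Euclid on (373, 98):
373 = 3*98 + 79
98 = 1*79 + 19
79 = 4*19 + 3
19 = 6*3 + 1
3 = 3*1 + 0
Back-substitute:
1 = 19 − 6·3
1 = −6·79 + 25·19
1 = 25·98 − 31·79
1 = −31·373 + 118·98
844⁻¹ ≡ 118 (mod 373), so k ≡ 118·140 ≡ 108 (mod 373).
x = 11 + 844·108 = 91163.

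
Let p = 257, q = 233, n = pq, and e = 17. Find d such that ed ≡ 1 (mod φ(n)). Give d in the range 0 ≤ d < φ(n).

10481

φ(n) = (p−1)(q−1) = 256·232 = 59392.
Need d with 17·d ≡ 1 (mod 59392). Apply the extended Euclidean algorithm:
59392 = 3493·17 + 11
17 = 1·11 + 6
11 = 1·6 + 5
6 = 1·5 + 1
5 = 5·1 + 0
Back-substitute:
1 = 6 − 5
1 = −11 + 2·6
1 = 2·17 − 3·11
1 = −3·59392 + 10481·17
So 17·10481 ≡ 1 (mod 59392), hence d = 10481.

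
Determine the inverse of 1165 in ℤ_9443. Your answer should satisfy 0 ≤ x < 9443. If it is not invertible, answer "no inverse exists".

Extended Euclidean algorithm:
9443 = 8*1165 + 123
1165 = 9*123 + 58
123 = 2*58 + 7
58 = 8*7 + 2
7 = 3*2 + 1
2 = 2*1 + 0
gcd = 1, so the inverse exists. Back-substitute:
1 = 7 − 3·2
1 = −3·58 + 25·7
1 = 25·123 − 53·58
1 = −53·1165 + 502·123
1 = 502·9443 − 4069·1165
So 1165·(-4069) ≡ 1 (mod 9443), and -4069 ≡ 5374 (mod 9443).

5374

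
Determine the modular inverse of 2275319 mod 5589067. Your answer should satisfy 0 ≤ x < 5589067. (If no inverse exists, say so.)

240532

Apply the Euclidean algorithm to 5589067 and 2275319:
5589067 = 2*2275319 + 1038429
2275319 = 2*1038429 + 198461
1038429 = 5*198461 + 46124
198461 = 4*46124 + 13965
46124 = 3*13965 + 4229
13965 = 3*4229 + 1278
4229 = 3*1278 + 395
1278 = 3*395 + 93
395 = 4*93 + 23
93 = 4*23 + 1
23 = 23*1 + 0
The gcd is 1. Working backward:
1 = 93 − 4·23
1 = −4·395 + 17·93
1 = 17·1278 − 55·395
1 = −55·4229 + 182·1278
1 = 182·13965 − 601·4229
1 = −601·46124 + 1985·13965
1 = 1985·198461 − 8541·46124
1 = −8541·1038429 + 44690·198461
1 = 44690·2275319 − 97921·1038429
1 = −97921·5589067 + 240532·2275319
So 2275319·240532 ≡ 1 (mod 5589067).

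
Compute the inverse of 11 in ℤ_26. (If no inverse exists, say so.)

Extended Euclidean algorithm:
26 = 2*11 + 4
11 = 2*4 + 3
4 = 1*3 + 1
3 = 3*1 + 0
gcd = 1, so the inverse exists. Back-substitute:
1 = 4 − 3
1 = −11 + 3·4
1 = 3·26 − 7·11
Hence 11⁻¹ ≡ -7 ≡ 19 (mod 26).

19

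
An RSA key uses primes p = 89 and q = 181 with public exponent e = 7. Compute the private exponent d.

φ(n) = (p−1)(q−1) = 88·180 = 15840.
Need d with 7·d ≡ 1 (mod 15840). Apply the extended Euclidean algorithm:
15840 = 2262*7 + 6
7 = 1*6 + 1
6 = 6*1 + 0
Back-substitute:
1 = 7 − 6
1 = −15840 + 2263·7
So 7·2263 ≡ 1 (mod 15840), hence d = 2263.

2263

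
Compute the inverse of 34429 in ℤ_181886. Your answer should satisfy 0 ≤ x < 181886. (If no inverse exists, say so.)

Extended Euclidean algorithm:
181886 = 5·34429 + 9741
34429 = 3·9741 + 5206
9741 = 1·5206 + 4535
5206 = 1·4535 + 671
4535 = 6·671 + 509
671 = 1·509 + 162
509 = 3·162 + 23
162 = 7·23 + 1
23 = 23·1 + 0
gcd = 1, so the inverse exists. Back-substitute:
1 = 162 − 7·23
1 = −7·509 + 22·162
1 = 22·671 − 29·509
1 = −29·4535 + 196·671
1 = 196·5206 − 225·4535
1 = −225·9741 + 421·5206
1 = 421·34429 − 1488·9741
1 = −1488·181886 + 7861·34429
So 34429·7861 ≡ 1 (mod 181886).

7861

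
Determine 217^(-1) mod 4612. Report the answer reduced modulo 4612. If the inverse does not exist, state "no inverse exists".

Apply the Euclidean algorithm to 4612 and 217:
4612 = 21*217 + 55
217 = 3*55 + 52
55 = 1*52 + 3
52 = 17*3 + 1
3 = 3*1 + 0
Since gcd(217, 4612) = 1, back-substitute to write 1 as a combination:
1 = 52 − 17·3
1 = −17·55 + 18·52
1 = 18·217 − 71·55
1 = −71·4612 + 1509·217
So 217·1509 ≡ 1 (mod 4612).

1509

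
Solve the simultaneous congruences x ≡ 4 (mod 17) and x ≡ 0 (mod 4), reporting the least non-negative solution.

Write x = 4 + 17·k. Then 17·k ≡ 0 − 4 ≡ 0 (mod 4).
Need 17⁻¹ mod 4. Extended Euclid on (4, 1):
4 = 4×1 + 0
17⁻¹ ≡ 1 (mod 4), so k ≡ 1·0 ≡ 0 (mod 4).
x = 4 + 17·0 = 4.

4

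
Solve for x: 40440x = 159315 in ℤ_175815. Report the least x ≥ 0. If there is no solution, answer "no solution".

3182

First find gcd(40440, 175815):
175815 = 4×40440 + 14055
40440 = 2×14055 + 12330
14055 = 1×12330 + 1725
12330 = 7×1725 + 255
1725 = 6×255 + 195
255 = 1×195 + 60
195 = 3×60 + 15
60 = 4×15 + 0
gcd = 15 and 15 | 159315, so solutions exist. Divide through by 15: 2696x ≡ 10621 (mod 11721).
Now find 2696⁻¹ mod 11721:
11721 = 4·2696 + 937
2696 = 2·937 + 822
937 = 1·822 + 115
822 = 7·115 + 17
115 = 6·17 + 13
17 = 1·13 + 4
13 = 3·4 + 1
4 = 4·1 + 0
Back-substitute:
1 = 13 − 3·4
1 = −3·17 + 4·13
1 = 4·115 − 27·17
1 = −27·822 + 193·115
1 = 193·937 − 220·822
1 = −220·2696 + 633·937
1 = 633·11721 − 2752·2696
So 2696·(-2752) ≡ 1 (mod 11721), i.e. 2696⁻¹ ≡ 8969.
Then x ≡ 8969·10621 ≡ 3182 (mod 11721); the smallest non-negative solution is x = 3182.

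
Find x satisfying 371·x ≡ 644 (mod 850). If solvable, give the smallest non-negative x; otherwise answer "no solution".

114

First find gcd(371, 850):
850 = 2*371 + 108
371 = 3*108 + 47
108 = 2*47 + 14
47 = 3*14 + 5
14 = 2*5 + 4
5 = 1*4 + 1
4 = 4*1 + 0
gcd = 1, so a unique solution mod 850 exists.
Back-substitute for the Bézout coefficients:
1 = 5 − 4
1 = −14 + 3·5
1 = 3·47 − 10·14
1 = −10·108 + 23·47
1 = 23·371 − 79·108
1 = −79·850 + 181·371
So 371·(181) ≡ 1 (mod 850), giving 371⁻¹ ≡ 181.
x ≡ 371⁻¹·644 ≡ 181·644 ≡ 114 (mod 850).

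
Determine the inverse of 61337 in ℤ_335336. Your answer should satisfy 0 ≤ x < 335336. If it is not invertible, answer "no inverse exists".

281649

Extended Euclidean algorithm:
335336 = 5×61337 + 28651
61337 = 2×28651 + 4035
28651 = 7×4035 + 406
4035 = 9×406 + 381
406 = 1×381 + 25
381 = 15×25 + 6
25 = 4×6 + 1
6 = 6×1 + 0
Since gcd(61337, 335336) = 1, back-substitute to write 1 as a combination:
1 = 25 − 4·6
1 = −4·381 + 61·25
1 = 61·406 − 65·381
1 = −65·4035 + 646·406
1 = 646·28651 − 4587·4035
1 = −4587·61337 + 9820·28651
1 = 9820·335336 − 53687·61337
Thus 61337·(-53687) ≡ 1 (mod 335336); reducing, -53687 mod 335336 = 281649.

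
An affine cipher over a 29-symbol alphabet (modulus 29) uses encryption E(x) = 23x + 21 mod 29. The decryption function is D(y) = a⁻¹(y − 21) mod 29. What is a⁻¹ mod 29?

Apply the Euclidean algorithm to 29 and 23:
29 = 1*23 + 6
23 = 3*6 + 5
6 = 1*5 + 1
5 = 5*1 + 0
gcd = 1, so the inverse exists. Back-substitute:
1 = 6 − 5
1 = −23 + 4·6
1 = 4·29 − 5·23
Hence 23⁻¹ ≡ -5 ≡ 24 (mod 29).

24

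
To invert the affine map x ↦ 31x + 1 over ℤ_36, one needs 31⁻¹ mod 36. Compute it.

Run Euclid on (36, 31):
36 = 1·31 + 5
31 = 6·5 + 1
5 = 5·1 + 0
The gcd is 1. Working backward:
1 = 31 − 6·5
1 = −6·36 + 7·31
So 31·7 ≡ 1 (mod 36).

7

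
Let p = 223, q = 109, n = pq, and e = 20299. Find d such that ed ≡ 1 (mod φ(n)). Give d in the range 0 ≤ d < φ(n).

5875

φ(n) = (p−1)(q−1) = 222·108 = 23976.
Need d with 20299·d ≡ 1 (mod 23976). Apply the extended Euclidean algorithm:
23976 = 1*20299 + 3677
20299 = 5*3677 + 1914
3677 = 1*1914 + 1763
1914 = 1*1763 + 151
1763 = 11*151 + 102
151 = 1*102 + 49
102 = 2*49 + 4
49 = 12*4 + 1
4 = 4*1 + 0
Back-substitute:
1 = 49 − 12·4
1 = −12·102 + 25·49
1 = 25·151 − 37·102
1 = −37·1763 + 432·151
1 = 432·1914 − 469·1763
1 = −469·3677 + 901·1914
1 = 901·20299 − 4974·3677
1 = −4974·23976 + 5875·20299
So 20299·5875 ≡ 1 (mod 23976), hence d = 5875.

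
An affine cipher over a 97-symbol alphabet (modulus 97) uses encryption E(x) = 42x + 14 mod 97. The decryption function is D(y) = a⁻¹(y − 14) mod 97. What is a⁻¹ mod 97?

67

Run Euclid on (97, 42):
97 = 2×42 + 13
42 = 3×13 + 3
13 = 4×3 + 1
3 = 3×1 + 0
The gcd is 1. Working backward:
1 = 13 − 4·3
1 = −4·42 + 13·13
1 = 13·97 − 30·42
So 42·(-30) ≡ 1 (mod 97), and -30 ≡ 67 (mod 97).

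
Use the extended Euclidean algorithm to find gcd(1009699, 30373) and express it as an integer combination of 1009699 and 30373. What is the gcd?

1

Apply Euclid's algorithm to 1009699 and 30373:
1009699 = 33×30373 + 7390
30373 = 4×7390 + 813
7390 = 9×813 + 73
813 = 11×73 + 10
73 = 7×10 + 3
10 = 3×3 + 1
3 = 3×1 + 0
gcd(1009699, 30373) = 1.
Express as a combination:
1 = 10 − 3·3
1 = −3·73 + 22·10
1 = 22·813 − 245·73
1 = −245·7390 + 2227·813
1 = 2227·30373 − 9153·7390
1 = −9153·1009699 + 304276·30373
So 1 = (-9153)·1009699 + (304276)·30373.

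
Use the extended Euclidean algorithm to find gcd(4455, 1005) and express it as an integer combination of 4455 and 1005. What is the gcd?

15

Apply Euclid's algorithm to 4455 and 1005:
4455 = 4*1005 + 435
1005 = 2*435 + 135
435 = 3*135 + 30
135 = 4*30 + 15
30 = 2*15 + 0
gcd(4455, 1005) = 15.
Working backward:
15 = 135 − 4·30
15 = −4·435 + 13·135
15 = 13·1005 − 30·435
15 = −30·4455 + 133·1005
So 15 = (-30)·4455 + (133)·1005.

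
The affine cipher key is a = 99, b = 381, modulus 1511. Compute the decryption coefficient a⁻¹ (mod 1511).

gcd(1511, 99) by repeated division:
1511 = 15·99 + 26
99 = 3·26 + 21
26 = 1·21 + 5
21 = 4·5 + 1
5 = 5·1 + 0
The gcd is 1. Working backward:
1 = 21 − 4·5
1 = −4·26 + 5·21
1 = 5·99 − 19·26
1 = −19·1511 + 290·99
So 99·290 ≡ 1 (mod 1511).

290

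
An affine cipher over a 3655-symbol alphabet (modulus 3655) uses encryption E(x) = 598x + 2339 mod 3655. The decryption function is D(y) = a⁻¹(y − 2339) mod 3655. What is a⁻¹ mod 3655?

Apply the Euclidean algorithm to 3655 and 598:
3655 = 6×598 + 67
598 = 8×67 + 62
67 = 1×62 + 5
62 = 12×5 + 2
5 = 2×2 + 1
2 = 2×1 + 0
The gcd is 1. Working backward:
1 = 5 − 2·2
1 = −2·62 + 25·5
1 = 25·67 − 27·62
1 = −27·598 + 241·67
1 = 241·3655 − 1473·598
So 598·(-1473) ≡ 1 (mod 3655), and -1473 ≡ 2182 (mod 3655).

2182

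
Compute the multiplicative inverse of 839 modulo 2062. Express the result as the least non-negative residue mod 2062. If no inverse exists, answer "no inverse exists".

Run Euclid on (2062, 839):
2062 = 2×839 + 384
839 = 2×384 + 71
384 = 5×71 + 29
71 = 2×29 + 13
29 = 2×13 + 3
13 = 4×3 + 1
3 = 3×1 + 0
Since gcd(839, 2062) = 1, back-substitute to write 1 as a combination:
1 = 13 − 4·3
1 = −4·29 + 9·13
1 = 9·71 − 22·29
1 = −22·384 + 119·71
1 = 119·839 − 260·384
1 = −260·2062 + 639·839
So 839·639 ≡ 1 (mod 2062).

639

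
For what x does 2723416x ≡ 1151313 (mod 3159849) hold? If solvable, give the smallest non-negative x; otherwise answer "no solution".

First find gcd(2723416, 3159849):
3159849 = 1×2723416 + 436433
2723416 = 6×436433 + 104818
436433 = 4×104818 + 17161
104818 = 6×17161 + 1852
17161 = 9×1852 + 493
1852 = 3×493 + 373
493 = 1×373 + 120
373 = 3×120 + 13
120 = 9×13 + 3
13 = 4×3 + 1
3 = 3×1 + 0
gcd = 1, so a unique solution mod 3159849 exists.
Back-substitute for the Bézout coefficients:
1 = 13 − 4·3
1 = −4·120 + 37·13
1 = 37·373 − 115·120
1 = −115·493 + 152·373
1 = 152·1852 − 571·493
1 = −571·17161 + 5291·1852
1 = 5291·104818 − 32317·17161
1 = −32317·436433 + 134559·104818
1 = 134559·2723416 − 839671·436433
1 = −839671·3159849 + 974230·2723416
So 2723416·(974230) ≡ 1 (mod 3159849), giving 2723416⁻¹ ≡ 974230.
x ≡ 2723416⁻¹·1151313 ≡ 974230·1151313 ≡ 1544007 (mod 3159849).

1544007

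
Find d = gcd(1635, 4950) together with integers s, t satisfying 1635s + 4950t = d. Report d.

15

Euclidean algorithm:
4950 = 3×1635 + 45
1635 = 36×45 + 15
45 = 3×15 + 0
gcd(1635, 4950) = 15.
Back-substituting:
15 = 1635 − 36·45
15 = −36·4950 + 109·1635
So 15 = (-36)·4950 + (109)·1635.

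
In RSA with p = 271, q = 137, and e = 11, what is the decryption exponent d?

φ(n) = (p−1)(q−1) = 270·136 = 36720.
Need d with 11·d ≡ 1 (mod 36720). Apply the extended Euclidean algorithm:
36720 = 3338·11 + 2
11 = 5·2 + 1
2 = 2·1 + 0
Back-substitute:
1 = 11 − 5·2
1 = −5·36720 + 16691·11
So 11·16691 ≡ 1 (mod 36720), hence d = 16691.

16691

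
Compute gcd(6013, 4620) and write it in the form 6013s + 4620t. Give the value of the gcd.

Apply Euclid's algorithm to 6013 and 4620:
6013 = 1×4620 + 1393
4620 = 3×1393 + 441
1393 = 3×441 + 70
441 = 6×70 + 21
70 = 3×21 + 7
21 = 3×7 + 0
gcd(6013, 4620) = 7.
Working backward:
7 = 70 − 3·21
7 = −3·441 + 19·70
7 = 19·1393 − 60·441
7 = −60·4620 + 199·1393
7 = 199·6013 − 259·4620
So 7 = (199)·6013 + (-259)·4620.

7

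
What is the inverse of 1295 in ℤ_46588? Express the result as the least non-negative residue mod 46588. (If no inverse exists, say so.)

Apply the Euclidean algorithm to 46588 and 1295:
46588 = 35·1295 + 1263
1295 = 1·1263 + 32
1263 = 39·32 + 15
32 = 2·15 + 2
15 = 7·2 + 1
2 = 2·1 + 0
The gcd is 1. Working backward:
1 = 15 − 7·2
1 = −7·32 + 15·15
1 = 15·1263 − 592·32
1 = −592·1295 + 607·1263
1 = 607·46588 − 21837·1295
So 1295·(-21837) ≡ 1 (mod 46588), and -21837 ≡ 24751 (mod 46588).

24751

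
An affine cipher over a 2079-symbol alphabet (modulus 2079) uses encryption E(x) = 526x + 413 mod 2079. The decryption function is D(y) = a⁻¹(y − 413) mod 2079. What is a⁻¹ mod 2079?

1996

Extended Euclidean algorithm:
2079 = 3·526 + 501
526 = 1·501 + 25
501 = 20·25 + 1
25 = 25·1 + 0
gcd = 1, so the inverse exists. Back-substitute:
1 = 501 − 20·25
1 = −20·526 + 21·501
1 = 21·2079 − 83·526
So 526·(-83) ≡ 1 (mod 2079), and -83 ≡ 1996 (mod 2079).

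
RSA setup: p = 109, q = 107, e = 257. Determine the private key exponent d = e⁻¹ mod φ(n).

φ(n) = (p−1)(q−1) = 108·106 = 11448.
Need d with 257·d ≡ 1 (mod 11448). Apply the extended Euclidean algorithm:
11448 = 44·257 + 140
257 = 1·140 + 117
140 = 1·117 + 23
117 = 5·23 + 2
23 = 11·2 + 1
2 = 2·1 + 0
Back-substitute:
1 = 23 − 11·2
1 = −11·117 + 56·23
1 = 56·140 − 67·117
1 = −67·257 + 123·140
1 = 123·11448 − 5479·257
So 257·(-5479) ≡ 1 (mod 11448), hence d ≡ -5479 ≡ 5969 (mod 11448).

5969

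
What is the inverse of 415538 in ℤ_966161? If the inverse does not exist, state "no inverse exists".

186223

Extended Euclidean algorithm:
966161 = 2*415538 + 135085
415538 = 3*135085 + 10283
135085 = 13*10283 + 1406
10283 = 7*1406 + 441
1406 = 3*441 + 83
441 = 5*83 + 26
83 = 3*26 + 5
26 = 5*5 + 1
5 = 5*1 + 0
The gcd is 1. Working backward:
1 = 26 − 5·5
1 = −5·83 + 16·26
1 = 16·441 − 85·83
1 = −85·1406 + 271·441
1 = 271·10283 − 1982·1406
1 = −1982·135085 + 26037·10283
1 = 26037·415538 − 80093·135085
1 = −80093·966161 + 186223·415538
So 415538·186223 ≡ 1 (mod 966161).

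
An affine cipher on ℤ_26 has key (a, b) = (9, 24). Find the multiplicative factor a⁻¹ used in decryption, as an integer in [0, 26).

3

Run Euclid on (26, 9):
26 = 2*9 + 8
9 = 1*8 + 1
8 = 8*1 + 0
gcd = 1, so the inverse exists. Back-substitute:
1 = 9 − 8
1 = −26 + 3·9
So 9·3 ≡ 1 (mod 26).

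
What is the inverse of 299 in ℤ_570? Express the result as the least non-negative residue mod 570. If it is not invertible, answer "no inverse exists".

509

gcd(570, 299) by repeated division:
570 = 1×299 + 271
299 = 1×271 + 28
271 = 9×28 + 19
28 = 1×19 + 9
19 = 2×9 + 1
9 = 9×1 + 0
Since gcd(299, 570) = 1, back-substitute to write 1 as a combination:
1 = 19 − 2·9
1 = −2·28 + 3·19
1 = 3·271 − 29·28
1 = −29·299 + 32·271
1 = 32·570 − 61·299
Hence 299⁻¹ ≡ -61 ≡ 509 (mod 570).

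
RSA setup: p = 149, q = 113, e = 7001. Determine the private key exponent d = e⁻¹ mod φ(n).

11817

φ(n) = (p−1)(q−1) = 148·112 = 16576.
Need d with 7001·d ≡ 1 (mod 16576). Apply the extended Euclidean algorithm:
16576 = 2×7001 + 2574
7001 = 2×2574 + 1853
2574 = 1×1853 + 721
1853 = 2×721 + 411
721 = 1×411 + 310
411 = 1×310 + 101
310 = 3×101 + 7
101 = 14×7 + 3
7 = 2×3 + 1
3 = 3×1 + 0
Back-substitute:
1 = 7 − 2·3
1 = −2·101 + 29·7
1 = 29·310 − 89·101
1 = −89·411 + 118·310
1 = 118·721 − 207·411
1 = −207·1853 + 532·721
1 = 532·2574 − 739·1853
1 = −739·7001 + 2010·2574
1 = 2010·16576 − 4759·7001
So 7001·(-4759) ≡ 1 (mod 16576), hence d ≡ -4759 ≡ 11817 (mod 16576).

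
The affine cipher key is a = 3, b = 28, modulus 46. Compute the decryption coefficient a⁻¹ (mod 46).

Apply the Euclidean algorithm to 46 and 3:
46 = 15·3 + 1
3 = 3·1 + 0
gcd = 1, so the inverse exists. Back-substitute:
1 = 46 − 15·3
So 3·(-15) ≡ 1 (mod 46), and -15 ≡ 31 (mod 46).

31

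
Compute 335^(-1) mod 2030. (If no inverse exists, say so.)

no inverse exists

Compute gcd(335, 2030):
2030 = 6*335 + 20
335 = 16*20 + 15
20 = 1*15 + 5
15 = 3*5 + 0
gcd(335, 2030) = 5 ≠ 1, so 335 has no multiplicative inverse modulo 2030.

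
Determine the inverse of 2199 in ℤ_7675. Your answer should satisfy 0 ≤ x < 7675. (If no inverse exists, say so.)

Extended Euclidean algorithm:
7675 = 3·2199 + 1078
2199 = 2·1078 + 43
1078 = 25·43 + 3
43 = 14·3 + 1
3 = 3·1 + 0
The gcd is 1. Working backward:
1 = 43 − 14·3
1 = −14·1078 + 351·43
1 = 351·2199 − 716·1078
1 = −716·7675 + 2499·2199
So 2199·2499 ≡ 1 (mod 7675).

2499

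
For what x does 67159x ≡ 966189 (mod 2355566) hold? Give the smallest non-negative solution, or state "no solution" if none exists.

First find gcd(67159, 2355566):
2355566 = 35·67159 + 5001
67159 = 13·5001 + 2146
5001 = 2·2146 + 709
2146 = 3·709 + 19
709 = 37·19 + 6
19 = 3·6 + 1
6 = 6·1 + 0
gcd = 1, so a unique solution mod 2355566 exists.
Back-substitute for the Bézout coefficients:
1 = 19 − 3·6
1 = −3·709 + 112·19
1 = 112·2146 − 339·709
1 = −339·5001 + 790·2146
1 = 790·67159 − 10609·5001
1 = −10609·2355566 + 372105·67159
So 67159·(372105) ≡ 1 (mod 2355566), giving 67159⁻¹ ≡ 372105.
x ≡ 67159⁻¹·966189 ≡ 372105·966189 ≡ 785963 (mod 2355566).

785963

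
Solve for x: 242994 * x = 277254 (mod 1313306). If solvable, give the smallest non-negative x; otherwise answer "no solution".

First find gcd(242994, 1313306):
1313306 = 5*242994 + 98336
242994 = 2*98336 + 46322
98336 = 2*46322 + 5692
46322 = 8*5692 + 786
5692 = 7*786 + 190
786 = 4*190 + 26
190 = 7*26 + 8
26 = 3*8 + 2
8 = 4*2 + 0
gcd = 2 and 2 | 277254, so solutions exist. Divide through by 2: 121497x ≡ 138627 (mod 656653).
Now find 121497⁻¹ mod 656653:
656653 = 5·121497 + 49168
121497 = 2·49168 + 23161
49168 = 2·23161 + 2846
23161 = 8·2846 + 393
2846 = 7·393 + 95
393 = 4·95 + 13
95 = 7·13 + 4
13 = 3·4 + 1
4 = 4·1 + 0
Back-substitute:
1 = 13 − 3·4
1 = −3·95 + 22·13
1 = 22·393 − 91·95
1 = −91·2846 + 659·393
1 = 659·23161 − 5363·2846
1 = −5363·49168 + 11385·23161
1 = 11385·121497 − 28133·49168
1 = −28133·656653 + 152050·121497
So 121497⁻¹ ≡ 152050 (mod 656653).
Then x ≡ 152050·138627 ≡ 330703 (mod 656653); the smallest non-negative solution is x = 330703.

330703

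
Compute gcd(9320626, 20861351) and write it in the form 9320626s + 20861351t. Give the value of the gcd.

7

Euclidean algorithm:
20861351 = 2×9320626 + 2220099
9320626 = 4×2220099 + 440230
2220099 = 5×440230 + 18949
440230 = 23×18949 + 4403
18949 = 4×4403 + 1337
4403 = 3×1337 + 392
1337 = 3×392 + 161
392 = 2×161 + 70
161 = 2×70 + 21
70 = 3×21 + 7
21 = 3×7 + 0
gcd(9320626, 20861351) = 7.
Express as a combination:
7 = 70 − 3·21
7 = −3·161 + 7·70
7 = 7·392 − 17·161
7 = −17·1337 + 58·392
7 = 58·4403 − 191·1337
7 = −191·18949 + 822·4403
7 = 822·440230 − 19097·18949
7 = −19097·2220099 + 96307·440230
7 = 96307·9320626 − 404325·2220099
7 = −404325·20861351 + 904957·9320626
So 7 = (-404325)·20861351 + (904957)·9320626.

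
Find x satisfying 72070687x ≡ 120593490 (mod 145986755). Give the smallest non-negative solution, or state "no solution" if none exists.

First find gcd(72070687, 145986755):
145986755 = 2×72070687 + 1845381
72070687 = 39×1845381 + 100828
1845381 = 18×100828 + 30477
100828 = 3×30477 + 9397
30477 = 3×9397 + 2286
9397 = 4×2286 + 253
2286 = 9×253 + 9
253 = 28×9 + 1
9 = 9×1 + 0
gcd = 1, so a unique solution mod 145986755 exists.
Back-substitute for the Bézout coefficients:
1 = 253 − 28·9
1 = −28·2286 + 253·253
1 = 253·9397 − 1040·2286
1 = −1040·30477 + 3373·9397
1 = 3373·100828 − 11159·30477
1 = −11159·1845381 + 204235·100828
1 = 204235·72070687 − 7976324·1845381
1 = −7976324·145986755 + 16156883·72070687
So 72070687·(16156883) ≡ 1 (mod 145986755), giving 72070687⁻¹ ≡ 16156883.
x ≡ 72070687⁻¹·120593490 ≡ 16156883·120593490 ≡ 55122580 (mod 145986755).

55122580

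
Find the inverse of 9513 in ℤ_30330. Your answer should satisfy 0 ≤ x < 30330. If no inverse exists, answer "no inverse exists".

no inverse exists

Compute gcd(9513, 30330):
30330 = 3*9513 + 1791
9513 = 5*1791 + 558
1791 = 3*558 + 117
558 = 4*117 + 90
117 = 1*90 + 27
90 = 3*27 + 9
27 = 3*9 + 0
Since gcd = 9 > 1, 9513 is not a unit mod 30330.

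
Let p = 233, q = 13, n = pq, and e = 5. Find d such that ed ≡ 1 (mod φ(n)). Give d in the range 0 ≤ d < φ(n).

557

φ(n) = (p−1)(q−1) = 232·12 = 2784.
Need d with 5·d ≡ 1 (mod 2784). Apply the extended Euclidean algorithm:
2784 = 556·5 + 4
5 = 1·4 + 1
4 = 4·1 + 0
Back-substitute:
1 = 5 − 4
1 = −2784 + 557·5
So 5·557 ≡ 1 (mod 2784), hence d = 557.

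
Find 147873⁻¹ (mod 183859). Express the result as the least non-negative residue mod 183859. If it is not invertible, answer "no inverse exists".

123259

Run Euclid on (183859, 147873):
183859 = 1·147873 + 35986
147873 = 4·35986 + 3929
35986 = 9·3929 + 625
3929 = 6·625 + 179
625 = 3·179 + 88
179 = 2·88 + 3
88 = 29·3 + 1
3 = 3·1 + 0
gcd = 1, so the inverse exists. Back-substitute:
1 = 88 − 29·3
1 = −29·179 + 59·88
1 = 59·625 − 206·179
1 = −206·3929 + 1295·625
1 = 1295·35986 − 11861·3929
1 = −11861·147873 + 48739·35986
1 = 48739·183859 − 60600·147873
Hence 147873⁻¹ ≡ -60600 ≡ 123259 (mod 183859).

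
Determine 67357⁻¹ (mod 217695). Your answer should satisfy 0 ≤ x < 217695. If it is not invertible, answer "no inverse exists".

96823

Extended Euclidean algorithm:
217695 = 3*67357 + 15624
67357 = 4*15624 + 4861
15624 = 3*4861 + 1041
4861 = 4*1041 + 697
1041 = 1*697 + 344
697 = 2*344 + 9
344 = 38*9 + 2
9 = 4*2 + 1
2 = 2*1 + 0
gcd = 1, so the inverse exists. Back-substitute:
1 = 9 − 4·2
1 = −4·344 + 153·9
1 = 153·697 − 310·344
1 = −310·1041 + 463·697
1 = 463·4861 − 2162·1041
1 = −2162·15624 + 6949·4861
1 = 6949·67357 − 29958·15624
1 = −29958·217695 + 96823·67357
So 67357·96823 ≡ 1 (mod 217695).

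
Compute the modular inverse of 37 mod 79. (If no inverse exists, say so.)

47

Extended Euclidean algorithm:
79 = 2×37 + 5
37 = 7×5 + 2
5 = 2×2 + 1
2 = 2×1 + 0
The gcd is 1. Working backward:
1 = 5 − 2·2
1 = −2·37 + 15·5
1 = 15·79 − 32·37
Thus 37·(-32) ≡ 1 (mod 79); reducing, -32 mod 79 = 47.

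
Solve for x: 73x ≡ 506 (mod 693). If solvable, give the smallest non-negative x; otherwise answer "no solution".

605

First find gcd(73, 693):
693 = 9·73 + 36
73 = 2·36 + 1
36 = 36·1 + 0
gcd = 1, so a unique solution mod 693 exists.
Back-substitute for the Bézout coefficients:
1 = 73 − 2·36
1 = −2·693 + 19·73
So 73·(19) ≡ 1 (mod 693), giving 73⁻¹ ≡ 19.
x ≡ 73⁻¹·506 ≡ 19·506 ≡ 605 (mod 693).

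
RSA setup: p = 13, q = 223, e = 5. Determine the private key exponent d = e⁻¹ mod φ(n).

533

φ(n) = (p−1)(q−1) = 12·222 = 2664.
Need d with 5·d ≡ 1 (mod 2664). Apply the extended Euclidean algorithm:
2664 = 532*5 + 4
5 = 1*4 + 1
4 = 4*1 + 0
Back-substitute:
1 = 5 − 4
1 = −2664 + 533·5
So 5·533 ≡ 1 (mod 2664), hence d = 533.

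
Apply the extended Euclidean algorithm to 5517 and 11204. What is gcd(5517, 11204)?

1

Apply Euclid's algorithm to 11204 and 5517:
11204 = 2·5517 + 170
5517 = 32·170 + 77
170 = 2·77 + 16
77 = 4·16 + 13
16 = 1·13 + 3
13 = 4·3 + 1
3 = 3·1 + 0
gcd(5517, 11204) = 1.
Express as a combination:
1 = 13 − 4·3
1 = −4·16 + 5·13
1 = 5·77 − 24·16
1 = −24·170 + 53·77
1 = 53·5517 − 1720·170
1 = −1720·11204 + 3493·5517
So 1 = (-1720)·11204 + (3493)·5517.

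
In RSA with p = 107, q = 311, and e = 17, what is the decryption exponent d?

φ(n) = (p−1)(q−1) = 106·310 = 32860.
Need d with 17·d ≡ 1 (mod 32860). Apply the extended Euclidean algorithm:
32860 = 1932·17 + 16
17 = 1·16 + 1
16 = 16·1 + 0
Back-substitute:
1 = 17 − 16
1 = −32860 + 1933·17
So 17·1933 ≡ 1 (mod 32860), hence d = 1933.

1933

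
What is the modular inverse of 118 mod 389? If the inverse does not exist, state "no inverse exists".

300

Run Euclid on (389, 118):
389 = 3×118 + 35
118 = 3×35 + 13
35 = 2×13 + 9
13 = 1×9 + 4
9 = 2×4 + 1
4 = 4×1 + 0
The gcd is 1. Working backward:
1 = 9 − 2·4
1 = −2·13 + 3·9
1 = 3·35 − 8·13
1 = −8·118 + 27·35
1 = 27·389 − 89·118
So 118·(-89) ≡ 1 (mod 389), and -89 ≡ 300 (mod 389).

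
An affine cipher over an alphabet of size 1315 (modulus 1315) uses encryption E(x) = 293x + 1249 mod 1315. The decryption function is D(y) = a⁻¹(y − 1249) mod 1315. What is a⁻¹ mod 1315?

377

Apply the Euclidean algorithm to 1315 and 293:
1315 = 4*293 + 143
293 = 2*143 + 7
143 = 20*7 + 3
7 = 2*3 + 1
3 = 3*1 + 0
Since gcd(293, 1315) = 1, back-substitute to write 1 as a combination:
1 = 7 − 2·3
1 = −2·143 + 41·7
1 = 41·293 − 84·143
1 = −84·1315 + 377·293
So 293·377 ≡ 1 (mod 1315).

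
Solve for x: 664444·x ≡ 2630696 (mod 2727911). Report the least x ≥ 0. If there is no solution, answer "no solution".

First find gcd(664444, 2727911):
2727911 = 4·664444 + 70135
664444 = 9·70135 + 33229
70135 = 2·33229 + 3677
33229 = 9·3677 + 136
3677 = 27·136 + 5
136 = 27·5 + 1
5 = 5·1 + 0
gcd = 1, so a unique solution mod 2727911 exists.
Back-substitute for the Bézout coefficients:
1 = 136 − 27·5
1 = −27·3677 + 730·136
1 = 730·33229 − 6597·3677
1 = −6597·70135 + 13924·33229
1 = 13924·664444 − 131913·70135
1 = −131913·2727911 + 541576·664444
So 664444·(541576) ≡ 1 (mod 2727911), giving 664444⁻¹ ≡ 541576.
x ≡ 664444⁻¹·2630696 ≡ 541576·2630696 ≡ 2099371 (mod 2727911).

2099371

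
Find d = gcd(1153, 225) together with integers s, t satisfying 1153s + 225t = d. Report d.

1

Repeated division:
1153 = 5×225 + 28
225 = 8×28 + 1
28 = 28×1 + 0
gcd(1153, 225) = 1.
Express as a combination:
1 = 225 − 8·28
1 = −8·1153 + 41·225
So 1 = (-8)·1153 + (41)·225.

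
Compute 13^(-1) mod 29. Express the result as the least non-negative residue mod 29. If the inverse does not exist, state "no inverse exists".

gcd(29, 13) by repeated division:
29 = 2*13 + 3
13 = 4*3 + 1
3 = 3*1 + 0
gcd = 1, so the inverse exists. Back-substitute:
1 = 13 − 4·3
1 = −4·29 + 9·13
So 13·9 ≡ 1 (mod 29).

9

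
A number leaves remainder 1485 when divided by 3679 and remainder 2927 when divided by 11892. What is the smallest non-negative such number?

Write x = 1485 + 3679·k. Then 3679·k ≡ 2927 − 1485 ≡ 1442 (mod 11892).
Need 3679⁻¹ mod 11892. Extended Euclid on (11892, 3679):
11892 = 3*3679 + 855
3679 = 4*855 + 259
855 = 3*259 + 78
259 = 3*78 + 25
78 = 3*25 + 3
25 = 8*3 + 1
3 = 3*1 + 0
Back-substitute:
1 = 25 − 8·3
1 = −8·78 + 25·25
1 = 25·259 − 83·78
1 = −83·855 + 274·259
1 = 274·3679 − 1179·855
1 = −1179·11892 + 3811·3679
3679⁻¹ ≡ 3811 (mod 11892), so k ≡ 3811·1442 ≡ 1358 (mod 11892).
x = 1485 + 3679·1358 = 4997567.

4997567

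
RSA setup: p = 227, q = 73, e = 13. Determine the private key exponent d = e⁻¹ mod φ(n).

12517

φ(n) = (p−1)(q−1) = 226·72 = 16272.
Need d with 13·d ≡ 1 (mod 16272). Apply the extended Euclidean algorithm:
16272 = 1251×13 + 9
13 = 1×9 + 4
9 = 2×4 + 1
4 = 4×1 + 0
Back-substitute:
1 = 9 − 2·4
1 = −2·13 + 3·9
1 = 3·16272 − 3755·13
So 13·(-3755) ≡ 1 (mod 16272), hence d ≡ -3755 ≡ 12517 (mod 16272).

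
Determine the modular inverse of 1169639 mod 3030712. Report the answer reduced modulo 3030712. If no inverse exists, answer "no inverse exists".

2052687

Extended Euclidean algorithm:
3030712 = 2·1169639 + 691434
1169639 = 1·691434 + 478205
691434 = 1·478205 + 213229
478205 = 2·213229 + 51747
213229 = 4·51747 + 6241
51747 = 8·6241 + 1819
6241 = 3·1819 + 784
1819 = 2·784 + 251
784 = 3·251 + 31
251 = 8·31 + 3
31 = 10·3 + 1
3 = 3·1 + 0
The gcd is 1. Working backward:
1 = 31 − 10·3
1 = −10·251 + 81·31
1 = 81·784 − 253·251
1 = −253·1819 + 587·784
1 = 587·6241 − 2014·1819
1 = −2014·51747 + 16699·6241
1 = 16699·213229 − 68810·51747
1 = −68810·478205 + 154319·213229
1 = 154319·691434 − 223129·478205
1 = −223129·1169639 + 377448·691434
1 = 377448·3030712 − 978025·1169639
So 1169639·(-978025) ≡ 1 (mod 3030712), and -978025 ≡ 2052687 (mod 3030712).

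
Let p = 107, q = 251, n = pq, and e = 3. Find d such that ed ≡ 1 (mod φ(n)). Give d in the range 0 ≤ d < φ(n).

φ(n) = (p−1)(q−1) = 106·250 = 26500.
Need d with 3·d ≡ 1 (mod 26500). Apply the extended Euclidean algorithm:
26500 = 8833*3 + 1
3 = 3*1 + 0
Back-substitute:
1 = 26500 − 8833·3
So 3·(-8833) ≡ 1 (mod 26500), hence d ≡ -8833 ≡ 17667 (mod 26500).

17667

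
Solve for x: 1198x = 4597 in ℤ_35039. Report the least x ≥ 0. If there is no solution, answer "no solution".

First find gcd(1198, 35039):
35039 = 29·1198 + 297
1198 = 4·297 + 10
297 = 29·10 + 7
10 = 1·7 + 3
7 = 2·3 + 1
3 = 3·1 + 0
gcd = 1, so a unique solution mod 35039 exists.
Back-substitute for the Bézout coefficients:
1 = 7 − 2·3
1 = −2·10 + 3·7
1 = 3·297 − 89·10
1 = −89·1198 + 359·297
1 = 359·35039 − 10500·1198
So 1198·(-10500) ≡ 1 (mod 35039), giving 1198⁻¹ ≡ 24539.
x ≡ 1198⁻¹·4597 ≡ 24539·4597 ≡ 15242 (mod 35039).

15242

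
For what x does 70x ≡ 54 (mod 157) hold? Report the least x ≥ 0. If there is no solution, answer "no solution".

86

First find gcd(70, 157):
157 = 2·70 + 17
70 = 4·17 + 2
17 = 8·2 + 1
2 = 2·1 + 0
gcd = 1, so a unique solution mod 157 exists.
Back-substitute for the Bézout coefficients:
1 = 17 − 8·2
1 = −8·70 + 33·17
1 = 33·157 − 74·70
So 70·(-74) ≡ 1 (mod 157), giving 70⁻¹ ≡ 83.
x ≡ 70⁻¹·54 ≡ 83·54 ≡ 86 (mod 157).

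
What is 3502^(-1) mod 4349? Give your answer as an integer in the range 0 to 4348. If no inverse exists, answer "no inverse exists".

Extended Euclidean algorithm:
4349 = 1·3502 + 847
3502 = 4·847 + 114
847 = 7·114 + 49
114 = 2·49 + 16
49 = 3·16 + 1
16 = 16·1 + 0
Since gcd(3502, 4349) = 1, back-substitute to write 1 as a combination:
1 = 49 − 3·16
1 = −3·114 + 7·49
1 = 7·847 − 52·114
1 = −52·3502 + 215·847
1 = 215·4349 − 267·3502
Thus 3502·(-267) ≡ 1 (mod 4349); reducing, -267 mod 4349 = 4082.

4082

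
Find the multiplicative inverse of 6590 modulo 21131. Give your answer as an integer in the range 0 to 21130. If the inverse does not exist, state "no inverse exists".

10418

Apply the Euclidean algorithm to 21131 and 6590:
21131 = 3*6590 + 1361
6590 = 4*1361 + 1146
1361 = 1*1146 + 215
1146 = 5*215 + 71
215 = 3*71 + 2
71 = 35*2 + 1
2 = 2*1 + 0
Since gcd(6590, 21131) = 1, back-substitute to write 1 as a combination:
1 = 71 − 35·2
1 = −35·215 + 106·71
1 = 106·1146 − 565·215
1 = −565·1361 + 671·1146
1 = 671·6590 − 3249·1361
1 = −3249·21131 + 10418·6590
So 6590·10418 ≡ 1 (mod 21131).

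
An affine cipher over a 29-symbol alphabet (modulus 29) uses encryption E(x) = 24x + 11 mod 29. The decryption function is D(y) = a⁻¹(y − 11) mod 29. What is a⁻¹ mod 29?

gcd(29, 24) by repeated division:
29 = 1×24 + 5
24 = 4×5 + 4
5 = 1×4 + 1
4 = 4×1 + 0
Since gcd(24, 29) = 1, back-substitute to write 1 as a combination:
1 = 5 − 4
1 = −24 + 5·5
1 = 5·29 − 6·24
Thus 24·(-6) ≡ 1 (mod 29); reducing, -6 mod 29 = 23.

23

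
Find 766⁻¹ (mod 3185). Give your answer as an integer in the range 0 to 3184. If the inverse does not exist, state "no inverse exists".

3106

Run Euclid on (3185, 766):
3185 = 4·766 + 121
766 = 6·121 + 40
121 = 3·40 + 1
40 = 40·1 + 0
gcd = 1, so the inverse exists. Back-substitute:
1 = 121 − 3·40
1 = −3·766 + 19·121
1 = 19·3185 − 79·766
So 766·(-79) ≡ 1 (mod 3185), and -79 ≡ 3106 (mod 3185).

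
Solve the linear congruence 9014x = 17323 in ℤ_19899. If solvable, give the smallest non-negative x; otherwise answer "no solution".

2534

First find gcd(9014, 19899):
19899 = 2×9014 + 1871
9014 = 4×1871 + 1530
1871 = 1×1530 + 341
1530 = 4×341 + 166
341 = 2×166 + 9
166 = 18×9 + 4
9 = 2×4 + 1
4 = 4×1 + 0
gcd = 1, so a unique solution mod 19899 exists.
Back-substitute for the Bézout coefficients:
1 = 9 − 2·4
1 = −2·166 + 37·9
1 = 37·341 − 76·166
1 = −76·1530 + 341·341
1 = 341·1871 − 417·1530
1 = −417·9014 + 2009·1871
1 = 2009·19899 − 4435·9014
So 9014·(-4435) ≡ 1 (mod 19899), giving 9014⁻¹ ≡ 15464.
x ≡ 9014⁻¹·17323 ≡ 15464·17323 ≡ 2534 (mod 19899).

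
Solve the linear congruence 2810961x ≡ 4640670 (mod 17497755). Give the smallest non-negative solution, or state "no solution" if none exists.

First find gcd(2810961, 17497755):
17497755 = 6×2810961 + 631989
2810961 = 4×631989 + 283005
631989 = 2×283005 + 65979
283005 = 4×65979 + 19089
65979 = 3×19089 + 8712
19089 = 2×8712 + 1665
8712 = 5×1665 + 387
1665 = 4×387 + 117
387 = 3×117 + 36
117 = 3×36 + 9
36 = 4×9 + 0
gcd = 9 and 9 | 4640670, so solutions exist. Divide through by 9: 312329x ≡ 515630 (mod 1944195).
Now find 312329⁻¹ mod 1944195:
1944195 = 6·312329 + 70221
312329 = 4·70221 + 31445
70221 = 2·31445 + 7331
31445 = 4·7331 + 2121
7331 = 3·2121 + 968
2121 = 2·968 + 185
968 = 5·185 + 43
185 = 4·43 + 13
43 = 3·13 + 4
13 = 3·4 + 1
4 = 4·1 + 0
Back-substitute:
1 = 13 − 3·4
1 = −3·43 + 10·13
1 = 10·185 − 43·43
1 = −43·968 + 225·185
1 = 225·2121 − 493·968
1 = −493·7331 + 1704·2121
1 = 1704·31445 − 7309·7331
1 = −7309·70221 + 16322·31445
1 = 16322·312329 − 72597·70221
1 = −72597·1944195 + 451904·312329
So 312329⁻¹ ≡ 451904 (mod 1944195).
Then x ≡ 451904·515630 ≡ 1544575 (mod 1944195); the smallest non-negative solution is x = 1544575.

1544575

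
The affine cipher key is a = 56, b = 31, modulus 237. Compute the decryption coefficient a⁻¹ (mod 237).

Apply the Euclidean algorithm to 237 and 56:
237 = 4×56 + 13
56 = 4×13 + 4
13 = 3×4 + 1
4 = 4×1 + 0
The gcd is 1. Working backward:
1 = 13 − 3·4
1 = −3·56 + 13·13
1 = 13·237 − 55·56
Hence 56⁻¹ ≡ -55 ≡ 182 (mod 237).

182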